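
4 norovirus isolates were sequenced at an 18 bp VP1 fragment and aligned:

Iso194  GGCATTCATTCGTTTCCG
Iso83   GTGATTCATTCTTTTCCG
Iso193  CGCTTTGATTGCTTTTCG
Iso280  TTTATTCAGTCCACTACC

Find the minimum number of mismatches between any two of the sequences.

Pairwise Hamming distances:
  Iso194 vs Iso83: 3
  Iso194 vs Iso193: 6
  Iso194 vs Iso280: 9
  Iso83 vs Iso193: 8
  Iso83 vs Iso280: 8
  Iso193 vs Iso280: 11
The smallest is 3, between Iso194 and Iso83.

3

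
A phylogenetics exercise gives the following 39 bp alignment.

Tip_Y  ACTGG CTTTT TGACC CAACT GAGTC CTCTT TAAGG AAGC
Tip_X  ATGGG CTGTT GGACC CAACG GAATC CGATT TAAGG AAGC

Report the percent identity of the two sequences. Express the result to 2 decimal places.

79.49%

Mismatches occur at site 2 (C↔T), site 3 (T↔G), site 8 (T↔G), site 11 (T↔G), site 20 (T↔G), site 23 (G↔A), site 27 (T↔G), site 28 (C↔A).
31 of the 39 sites match, so the percent identity is 31/39 × 100 = 79.49%.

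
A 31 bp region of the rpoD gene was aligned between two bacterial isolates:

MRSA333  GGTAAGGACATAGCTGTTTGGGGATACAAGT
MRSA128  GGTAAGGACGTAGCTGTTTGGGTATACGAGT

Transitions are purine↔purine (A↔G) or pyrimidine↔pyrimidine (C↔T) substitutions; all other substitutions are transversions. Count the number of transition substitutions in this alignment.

2

Mismatches occur at site 10 (A/G, transition), site 23 (G/T, transversion), site 28 (A/G, transition).
Of the 3 differences, 2 transitions and 1 transversion, so the answer is 2.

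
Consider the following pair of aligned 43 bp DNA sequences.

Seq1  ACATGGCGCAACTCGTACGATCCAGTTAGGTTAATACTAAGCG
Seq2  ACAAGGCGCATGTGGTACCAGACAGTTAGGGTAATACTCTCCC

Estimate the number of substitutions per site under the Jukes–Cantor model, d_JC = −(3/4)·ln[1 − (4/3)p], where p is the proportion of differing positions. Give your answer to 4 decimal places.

0.3490

Mismatches occur at site 4 (T↔A), site 11 (A↔T), site 12 (C↔G), site 14 (C↔G), site 19 (G↔C), site 21 (T↔G), site 22 (C↔A), site 31 (T↔G), site 39 (A↔C), site 40 (A↔T), site 41 (G↔C), site 43 (G↔C).
p = 12/43 = 0.279070.
d = −0.75 · ln(1 − (4/3)·0.279070) = −0.75 · ln(0.627907) = −0.75 · (-0.465363) = 0.3490.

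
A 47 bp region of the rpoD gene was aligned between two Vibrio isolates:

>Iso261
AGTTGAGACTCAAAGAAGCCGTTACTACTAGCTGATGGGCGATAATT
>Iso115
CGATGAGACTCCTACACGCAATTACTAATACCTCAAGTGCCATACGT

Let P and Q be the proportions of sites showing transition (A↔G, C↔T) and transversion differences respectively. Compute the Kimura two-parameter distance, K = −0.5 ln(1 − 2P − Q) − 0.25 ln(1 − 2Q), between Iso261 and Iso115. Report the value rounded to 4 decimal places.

0.4787

The sequences differ at positions 1 (A/C, transversion), 3 (T/A, transversion), 12 (A/C, transversion), 13 (A/T, transversion), 15 (G/C, transversion), 17 (A/C, transversion), 20 (C/A, transversion), 21 (G/A, transition), 28 (C/A, transversion), 31 (G/C, transversion), 34 (G/C, transversion), 36 (T/A, transversion), 38 (G/T, transversion), 41 (G/C, transversion), 45 (A/C, transversion), 46 (T/G, transversion).
Of the 16 differences, 1 transition and 15 transversions over 47 sites: P = 1/47 = 0.021277, Q = 15/47 = 0.319149.
d = −0.5·ln(0.638297) − 0.25·ln(0.361702) = −0.5·(-0.448952) − 0.25·(-1.016935) = 0.4787.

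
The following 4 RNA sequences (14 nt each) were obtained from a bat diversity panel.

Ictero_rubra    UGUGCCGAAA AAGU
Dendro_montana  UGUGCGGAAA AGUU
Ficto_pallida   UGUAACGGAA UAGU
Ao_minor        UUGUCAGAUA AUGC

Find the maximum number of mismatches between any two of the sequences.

Pairwise Hamming distances:
  Ictero_rubra vs Dendro_montana: 3
  Ictero_rubra vs Ficto_pallida: 4
  Ictero_rubra vs Ao_minor: 7
  Dendro_montana vs Ficto_pallida: 7
  Dendro_montana vs Ao_minor: 8
  Ficto_pallida vs Ao_minor: 10
The largest is 10, between Ficto_pallida and Ao_minor.

10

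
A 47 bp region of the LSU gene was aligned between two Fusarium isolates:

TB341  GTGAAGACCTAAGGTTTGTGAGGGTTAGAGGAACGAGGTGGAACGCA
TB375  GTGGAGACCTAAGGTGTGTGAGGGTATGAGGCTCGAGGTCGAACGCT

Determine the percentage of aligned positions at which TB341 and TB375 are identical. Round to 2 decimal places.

Mismatches occur at site 4 (A↔G), site 16 (T↔G), site 26 (T↔A), site 27 (A↔T), site 32 (A↔C), site 33 (A↔T), site 40 (G↔C), site 47 (A↔T).
39 of the 47 sites match, so the percent identity is 39/47 × 100 = 82.98%.

82.98%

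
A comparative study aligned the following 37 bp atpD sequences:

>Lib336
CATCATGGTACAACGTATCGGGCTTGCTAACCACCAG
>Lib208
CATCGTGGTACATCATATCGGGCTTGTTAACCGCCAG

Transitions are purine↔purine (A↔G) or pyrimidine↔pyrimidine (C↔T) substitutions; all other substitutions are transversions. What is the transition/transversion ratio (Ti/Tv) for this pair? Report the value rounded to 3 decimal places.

Mismatches occur at site 5 (A↔G, transition), site 13 (A↔T, transversion), site 15 (G↔A, transition), site 27 (C↔T, transition), site 33 (A↔G, transition).
Of the 5 differences, 4 transitions and 1 transversion, so Ti/Tv = 4/1 = 4.000.

4.000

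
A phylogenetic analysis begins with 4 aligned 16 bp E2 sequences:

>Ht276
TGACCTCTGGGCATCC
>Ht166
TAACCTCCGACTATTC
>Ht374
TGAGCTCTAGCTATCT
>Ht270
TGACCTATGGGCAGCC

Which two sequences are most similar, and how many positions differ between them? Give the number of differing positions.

2

Pairwise Hamming distances:
  Ht276 vs Ht166: 6
  Ht276 vs Ht374: 5
  Ht276 vs Ht270: 2
  Ht166 vs Ht374: 7
  Ht166 vs Ht270: 8
  Ht374 vs Ht270: 7
The smallest is 2, between Ht276 and Ht270.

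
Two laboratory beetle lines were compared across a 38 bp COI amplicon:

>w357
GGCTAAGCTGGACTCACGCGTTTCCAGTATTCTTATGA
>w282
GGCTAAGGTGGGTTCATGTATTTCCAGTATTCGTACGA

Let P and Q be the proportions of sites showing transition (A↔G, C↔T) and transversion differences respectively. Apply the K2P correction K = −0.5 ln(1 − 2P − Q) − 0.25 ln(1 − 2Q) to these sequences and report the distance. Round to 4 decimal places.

0.2576

The sequences differ at positions 8 (C/G, transversion), 12 (A/G, transition), 13 (C/T, transition), 17 (C/T, transition), 19 (C/T, transition), 20 (G/A, transition), 33 (T/G, transversion), 36 (T/C, transition).
Of the 8 differences, 6 transitions and 2 transversions over 38 sites: P = 6/38 = 0.157895, Q = 2/38 = 0.052632.
d = −0.5·ln(0.631578) − 0.25·ln(0.894736) = −0.5·(-0.459534) − 0.25·(-0.111227) = 0.2576.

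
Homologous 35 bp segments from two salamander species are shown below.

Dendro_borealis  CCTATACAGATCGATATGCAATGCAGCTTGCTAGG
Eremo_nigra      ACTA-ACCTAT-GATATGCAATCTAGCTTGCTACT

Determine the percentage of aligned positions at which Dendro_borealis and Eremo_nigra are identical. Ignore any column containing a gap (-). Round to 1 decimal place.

Excluding the 2 gap columns leaves 33 comparable sites.
Mismatches occur at site 1 (C/A), site 8 (A/C), site 9 (G/T), site 23 (G/C), site 24 (C/T), site 34 (G/C), site 35 (G/T).
26 of the 33 comparable sites match, so the percent identity is 26/33 × 100 = 78.8%.

78.8%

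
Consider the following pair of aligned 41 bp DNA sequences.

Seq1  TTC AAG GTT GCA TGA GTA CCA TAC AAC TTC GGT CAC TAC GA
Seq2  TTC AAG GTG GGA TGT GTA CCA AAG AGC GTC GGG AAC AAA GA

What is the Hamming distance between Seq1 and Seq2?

Differing sites — 9:T/G; 11:C/G; 15:A/T; 22:T/A; 24:C/G; 26:A/G; 28:T/G; 33:T/G; 34:C/A; 37:T/A; 39:C/A.
That gives 11 mismatches out of 41 aligned sites, so the Hamming distance is 11.

11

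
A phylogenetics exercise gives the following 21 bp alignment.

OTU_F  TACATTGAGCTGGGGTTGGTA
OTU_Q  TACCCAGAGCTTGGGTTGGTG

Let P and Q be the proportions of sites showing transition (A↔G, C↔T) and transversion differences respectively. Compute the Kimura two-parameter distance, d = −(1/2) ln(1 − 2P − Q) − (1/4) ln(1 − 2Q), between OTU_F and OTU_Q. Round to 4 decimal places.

0.2869

The sequences differ at positions 4 (A/C, transversion), 5 (T/C, transition), 6 (T/A, transversion), 12 (G/T, transversion), 21 (A/G, transition).
Of the 5 differences, 2 transitions and 3 transversions over 21 sites: P = 2/21 = 0.095238, Q = 3/21 = 0.142857.
d = −0.5·ln(0.666667) − 0.25·ln(0.714286) = −0.5·(-0.405465) − 0.25·(-0.336472) = 0.2869.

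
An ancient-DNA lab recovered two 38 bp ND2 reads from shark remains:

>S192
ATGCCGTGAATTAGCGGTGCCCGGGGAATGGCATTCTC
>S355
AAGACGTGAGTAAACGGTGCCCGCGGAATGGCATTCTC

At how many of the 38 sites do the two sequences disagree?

Mismatches occur at site 2 (T↔A), site 4 (C↔A), site 10 (A↔G), site 12 (T↔A), site 14 (G↔A), site 24 (G↔C).
That gives 6 mismatches out of 38 aligned sites, so the Hamming distance is 6.

6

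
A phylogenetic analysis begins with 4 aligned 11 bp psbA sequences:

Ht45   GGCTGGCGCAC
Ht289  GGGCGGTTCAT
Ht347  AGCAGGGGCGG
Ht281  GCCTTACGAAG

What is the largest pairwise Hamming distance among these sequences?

Pairwise Hamming distances:
  Ht45 vs Ht289: 5
  Ht45 vs Ht347: 5
  Ht45 vs Ht281: 5
  Ht289 vs Ht347: 7
  Ht289 vs Ht281: 9
  Ht347 vs Ht281: 8
The largest is 9, between Ht289 and Ht281.

9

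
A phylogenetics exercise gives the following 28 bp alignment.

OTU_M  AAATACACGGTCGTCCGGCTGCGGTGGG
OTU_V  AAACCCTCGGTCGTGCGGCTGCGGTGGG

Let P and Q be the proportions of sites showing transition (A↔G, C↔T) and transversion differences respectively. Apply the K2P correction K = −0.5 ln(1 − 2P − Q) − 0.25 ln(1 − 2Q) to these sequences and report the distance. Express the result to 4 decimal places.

0.1586

Differing sites — 4:T/C (Ti); 5:A/C (Tv); 7:A/T (Tv); 15:C/G (Tv).
Of the 4 differences, 1 transition and 3 transversions over 28 sites: P = 1/28 = 0.035714, Q = 3/28 = 0.107143.
d = −0.5·ln(0.821429) − 0.25·ln(0.785714) = −0.5·(-0.196710) − 0.25·(-0.241162) = 0.1586.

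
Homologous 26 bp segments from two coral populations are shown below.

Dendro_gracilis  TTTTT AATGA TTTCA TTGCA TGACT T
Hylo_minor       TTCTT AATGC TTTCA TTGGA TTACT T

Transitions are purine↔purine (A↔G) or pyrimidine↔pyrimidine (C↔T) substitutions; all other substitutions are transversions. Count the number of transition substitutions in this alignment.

1

Differing sites — 3:T/C (Ti); 10:A/C (Tv); 19:C/G (Tv); 22:G/T (Tv).
Of the 4 differences, 1 transition and 3 transversions, so the answer is 1.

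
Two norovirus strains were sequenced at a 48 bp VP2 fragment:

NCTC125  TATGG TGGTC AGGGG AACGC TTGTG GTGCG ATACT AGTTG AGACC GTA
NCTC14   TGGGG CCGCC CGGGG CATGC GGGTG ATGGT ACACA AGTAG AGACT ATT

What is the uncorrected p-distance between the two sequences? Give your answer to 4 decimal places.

0.3958

The sequences differ at positions 2 (A/G), 3 (T/G), 6 (T/C), 7 (G/C), 9 (T/C), 11 (A/C), 16 (A/C), 18 (C/T), 21 (T/G), 22 (T/G), 26 (G/A), 29 (C/G), 30 (G/T), 32 (T/C), 35 (T/A), 39 (T/A), 45 (C/T), 46 (G/A), 48 (A/T).
There are 19 differences over 48 sites, so p = 19/48 = 0.3958.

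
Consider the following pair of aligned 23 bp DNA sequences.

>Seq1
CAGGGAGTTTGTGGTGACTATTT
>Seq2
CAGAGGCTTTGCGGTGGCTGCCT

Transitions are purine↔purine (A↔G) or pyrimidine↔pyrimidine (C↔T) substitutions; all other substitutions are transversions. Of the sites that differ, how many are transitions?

Differing sites — 4:G/A (Ti); 6:A/G (Ti); 7:G/C (Tv); 12:T/C (Ti); 17:A/G (Ti); 20:A/G (Ti); 21:T/C (Ti); 22:T/C (Ti).
Of the 8 differences, 7 transitions and 1 transversion, so the answer is 7.

7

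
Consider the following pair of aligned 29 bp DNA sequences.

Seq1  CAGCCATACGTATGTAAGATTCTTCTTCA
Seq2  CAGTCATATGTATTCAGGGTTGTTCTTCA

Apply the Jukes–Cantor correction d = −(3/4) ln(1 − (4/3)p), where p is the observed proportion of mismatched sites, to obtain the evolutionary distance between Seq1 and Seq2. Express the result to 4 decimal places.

Mismatches occur at site 4 (C↔T), site 9 (C↔T), site 14 (G↔T), site 15 (T↔C), site 17 (A↔G), site 19 (A↔G), site 22 (C↔G).
p = 7/29 = 0.241379.
d = −0.75 · ln(1 − (4/3)·0.241379) = −0.75 · ln(0.678161) = −0.75 · (-0.388371) = 0.2913.

0.2913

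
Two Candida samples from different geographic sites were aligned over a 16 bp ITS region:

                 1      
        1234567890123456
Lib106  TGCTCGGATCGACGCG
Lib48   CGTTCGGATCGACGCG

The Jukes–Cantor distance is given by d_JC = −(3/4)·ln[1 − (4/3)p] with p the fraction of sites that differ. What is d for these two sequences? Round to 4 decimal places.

The sequences differ at positions 1 (T/C), 3 (C/T).
p = 2/16 = 0.125000.
d = −0.75 · ln(1 − (4/3)·0.125000) = −0.75 · ln(0.833333) = −0.75 · (-0.182322) = 0.1367.

0.1367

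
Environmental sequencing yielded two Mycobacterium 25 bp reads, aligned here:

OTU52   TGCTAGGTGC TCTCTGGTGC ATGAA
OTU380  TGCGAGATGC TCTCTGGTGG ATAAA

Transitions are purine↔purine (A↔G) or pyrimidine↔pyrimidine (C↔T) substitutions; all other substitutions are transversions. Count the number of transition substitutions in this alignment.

2

The sequences differ at positions 4 (T/G, transversion), 7 (G/A, transition), 20 (C/G, transversion), 23 (G/A, transition).
Of the 4 differences, 2 transitions and 2 transversions, so the answer is 2.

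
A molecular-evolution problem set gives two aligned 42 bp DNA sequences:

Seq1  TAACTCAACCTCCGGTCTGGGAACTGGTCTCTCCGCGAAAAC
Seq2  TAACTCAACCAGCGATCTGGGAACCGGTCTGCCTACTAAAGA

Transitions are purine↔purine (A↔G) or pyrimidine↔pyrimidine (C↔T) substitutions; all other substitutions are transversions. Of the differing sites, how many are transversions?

5

Differing sites — 11:T/A (Tv); 12:C/G (Tv); 15:G/A (Ti); 25:T/C (Ti); 31:C/G (Tv); 32:T/C (Ti); 34:C/T (Ti); 35:G/A (Ti); 37:G/T (Tv); 41:A/G (Ti); 42:C/A (Tv).
Of the 11 differences, 6 transitions and 5 transversions, so the answer is 5.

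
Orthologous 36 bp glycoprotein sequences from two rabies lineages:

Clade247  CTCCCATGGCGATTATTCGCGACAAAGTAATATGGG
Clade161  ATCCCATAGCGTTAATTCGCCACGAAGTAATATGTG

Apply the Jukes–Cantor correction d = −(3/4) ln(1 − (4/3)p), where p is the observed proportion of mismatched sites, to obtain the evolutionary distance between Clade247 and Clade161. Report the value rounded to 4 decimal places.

Differing sites — 1:C/A; 8:G/A; 12:A/T; 14:T/A; 21:G/C; 24:A/G; 35:G/T.
p = 7/36 = 0.194444.
d = −0.75 · ln(1 − (4/3)·0.194444) = −0.75 · ln(0.740741) = −0.75 · (-0.300104) = 0.2251.

0.2251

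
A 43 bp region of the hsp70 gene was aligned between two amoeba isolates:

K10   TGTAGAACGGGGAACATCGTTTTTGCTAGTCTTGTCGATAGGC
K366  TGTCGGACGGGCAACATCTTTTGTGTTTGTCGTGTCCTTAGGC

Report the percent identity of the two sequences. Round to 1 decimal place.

76.7%

The sequences differ at positions 4 (A/C), 6 (A/G), 12 (G/C), 19 (G/T), 23 (T/G), 26 (C/T), 28 (A/T), 32 (T/G), 37 (G/C), 38 (A/T).
33 of the 43 sites match, so the percent identity is 33/43 × 100 = 76.7%.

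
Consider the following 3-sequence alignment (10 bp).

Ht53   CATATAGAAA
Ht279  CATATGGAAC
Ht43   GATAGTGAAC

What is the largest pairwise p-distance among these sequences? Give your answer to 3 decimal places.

0.400

Pairwise Hamming distances:
  Ht53 vs Ht279: 2
  Ht53 vs Ht43: 4
  Ht279 vs Ht43: 3
The largest is 4 mismatches, between Ht53 and Ht43; p = 4/10 = 0.400.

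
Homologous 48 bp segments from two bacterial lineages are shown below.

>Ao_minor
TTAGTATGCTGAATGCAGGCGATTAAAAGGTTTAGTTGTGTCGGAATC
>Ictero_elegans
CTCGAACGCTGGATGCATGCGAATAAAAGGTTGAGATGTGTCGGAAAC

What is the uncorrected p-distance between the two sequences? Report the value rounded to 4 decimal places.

Mismatches occur at site 1 (T→C), site 3 (A→C), site 5 (T→A), site 7 (T→C), site 12 (A→G), site 18 (G→T), site 23 (T→A), site 33 (T→G), site 36 (T→A), site 47 (T→A).
There are 10 differences over 48 sites, so p = 10/48 = 0.2083.

0.2083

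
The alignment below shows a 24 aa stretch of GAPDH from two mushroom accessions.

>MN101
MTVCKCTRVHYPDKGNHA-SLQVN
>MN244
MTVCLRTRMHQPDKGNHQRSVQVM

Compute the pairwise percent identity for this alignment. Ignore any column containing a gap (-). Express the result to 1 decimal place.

Excluding the 1 gap column leaves 23 comparable sites.
Mismatches occur at site 5 (K↔L), site 6 (C↔R), site 9 (V↔M), site 11 (Y↔Q), site 18 (A↔Q), site 21 (L↔V), site 24 (N↔M).
16 of the 23 comparable sites match, so the percent identity is 16/23 × 100 = 69.6%.

69.6%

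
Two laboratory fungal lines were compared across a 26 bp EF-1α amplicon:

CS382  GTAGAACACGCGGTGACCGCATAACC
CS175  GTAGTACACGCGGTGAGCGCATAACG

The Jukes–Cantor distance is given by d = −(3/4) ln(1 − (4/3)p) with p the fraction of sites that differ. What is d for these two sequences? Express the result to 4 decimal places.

0.1253

The sequences differ at positions 5 (A/T), 17 (C/G), 26 (C/G).
p = 3/26 = 0.115385.
d = −0.75 · ln(1 − (4/3)·0.115385) = −0.75 · ln(0.846153) = −0.75 · (-0.167055) = 0.1253.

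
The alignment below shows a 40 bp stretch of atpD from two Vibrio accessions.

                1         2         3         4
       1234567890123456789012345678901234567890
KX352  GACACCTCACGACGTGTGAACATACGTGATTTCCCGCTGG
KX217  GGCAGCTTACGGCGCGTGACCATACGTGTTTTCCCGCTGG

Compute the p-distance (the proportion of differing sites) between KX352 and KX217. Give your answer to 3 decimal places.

The sequences differ at positions 2 (A/G), 5 (C/G), 8 (C/T), 12 (A/G), 15 (T/C), 20 (A/C), 29 (A/T).
There are 7 differences over 40 sites, so p = 7/40 = 0.175.

0.175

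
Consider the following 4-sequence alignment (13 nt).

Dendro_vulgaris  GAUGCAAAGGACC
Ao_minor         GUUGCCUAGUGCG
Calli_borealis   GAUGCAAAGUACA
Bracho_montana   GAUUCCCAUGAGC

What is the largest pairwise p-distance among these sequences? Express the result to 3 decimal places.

0.615

Pairwise Hamming distances:
  Dendro_vulgaris vs Ao_minor: 6
  Dendro_vulgaris vs Calli_borealis: 2
  Dendro_vulgaris vs Bracho_montana: 5
  Ao_minor vs Calli_borealis: 5
  Ao_minor vs Bracho_montana: 8
  Calli_borealis vs Bracho_montana: 7
The largest is 8 mismatches, between Ao_minor and Bracho_montana; p = 8/13 = 0.615.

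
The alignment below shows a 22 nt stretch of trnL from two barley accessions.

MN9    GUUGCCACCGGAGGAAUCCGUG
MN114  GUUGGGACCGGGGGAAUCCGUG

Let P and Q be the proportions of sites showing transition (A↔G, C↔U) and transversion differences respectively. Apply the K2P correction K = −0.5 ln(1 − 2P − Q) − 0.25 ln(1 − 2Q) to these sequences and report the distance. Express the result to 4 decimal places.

0.1505

The sequences differ at positions 5 (C/G, transversion), 6 (C/G, transversion), 12 (A/G, transition).
Of the 3 differences, 1 transition and 2 transversions over 22 sites: P = 1/22 = 0.045455, Q = 2/22 = 0.090909.
d = −0.5·ln(0.818181) − 0.25·ln(0.818182) = −0.5·(-0.200672) − 0.25·(-0.200670) = 0.1505.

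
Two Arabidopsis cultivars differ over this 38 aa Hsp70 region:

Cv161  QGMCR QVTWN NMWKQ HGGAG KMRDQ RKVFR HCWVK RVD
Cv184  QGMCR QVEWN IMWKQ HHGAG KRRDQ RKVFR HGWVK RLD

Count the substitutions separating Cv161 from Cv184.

6

Differing sites — 8:T/E; 11:N/I; 17:G/H; 22:M/R; 32:C/G; 37:V/L.
That gives 6 mismatches out of 38 aligned sites, so the Hamming distance is 6.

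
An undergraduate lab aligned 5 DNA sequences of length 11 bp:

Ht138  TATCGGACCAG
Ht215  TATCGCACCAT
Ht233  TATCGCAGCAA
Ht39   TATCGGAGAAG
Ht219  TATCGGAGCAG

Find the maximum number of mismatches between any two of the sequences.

Pairwise Hamming distances:
  Ht138 vs Ht215: 2
  Ht138 vs Ht233: 3
  Ht138 vs Ht39: 2
  Ht138 vs Ht219: 1
  Ht215 vs Ht233: 2
  Ht215 vs Ht39: 4
  Ht215 vs Ht219: 3
  Ht233 vs Ht39: 3
  Ht233 vs Ht219: 2
  Ht39 vs Ht219: 1
The largest is 4, between Ht215 and Ht39.

4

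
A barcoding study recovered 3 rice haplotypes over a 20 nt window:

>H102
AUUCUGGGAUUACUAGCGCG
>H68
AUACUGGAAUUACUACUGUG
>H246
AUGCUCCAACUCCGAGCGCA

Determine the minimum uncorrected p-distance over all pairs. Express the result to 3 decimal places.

Pairwise Hamming distances:
  H102 vs H68: 5
  H102 vs H246: 8
  H68 vs H246: 10
The smallest is 5 mismatches, between H102 and H68; p = 5/20 = 0.250.

0.250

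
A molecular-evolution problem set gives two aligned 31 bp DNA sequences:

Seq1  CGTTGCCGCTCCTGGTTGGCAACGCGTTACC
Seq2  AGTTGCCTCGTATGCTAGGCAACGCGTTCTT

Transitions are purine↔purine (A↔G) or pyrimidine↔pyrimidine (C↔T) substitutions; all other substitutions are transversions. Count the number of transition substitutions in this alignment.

Mismatches occur at site 1 (C→A, transversion), site 8 (G→T, transversion), site 10 (T→G, transversion), site 11 (C→T, transition), site 12 (C→A, transversion), site 15 (G→C, transversion), site 17 (T→A, transversion), site 29 (A→C, transversion), site 30 (C→T, transition), site 31 (C→T, transition).
Of the 10 differences, 3 transitions and 7 transversions, so the answer is 3.

3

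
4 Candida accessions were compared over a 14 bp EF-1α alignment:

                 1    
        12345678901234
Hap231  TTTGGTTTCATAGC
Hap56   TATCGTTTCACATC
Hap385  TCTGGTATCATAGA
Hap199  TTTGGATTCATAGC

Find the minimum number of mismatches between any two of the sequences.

1

Pairwise Hamming distances:
  Hap231 vs Hap56: 4
  Hap231 vs Hap385: 3
  Hap231 vs Hap199: 1
  Hap56 vs Hap385: 6
  Hap56 vs Hap199: 5
  Hap385 vs Hap199: 4
The smallest is 1, between Hap231 and Hap199.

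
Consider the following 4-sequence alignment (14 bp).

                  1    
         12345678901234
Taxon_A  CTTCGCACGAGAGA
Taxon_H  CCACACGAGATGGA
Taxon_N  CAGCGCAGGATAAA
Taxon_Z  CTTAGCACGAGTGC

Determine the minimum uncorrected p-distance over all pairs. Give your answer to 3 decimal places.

0.214

Pairwise Hamming distances:
  Taxon_A vs Taxon_H: 7
  Taxon_A vs Taxon_N: 5
  Taxon_A vs Taxon_Z: 3
  Taxon_H vs Taxon_N: 7
  Taxon_H vs Taxon_Z: 9
  Taxon_N vs Taxon_Z: 8
The smallest is 3 mismatches, between Taxon_A and Taxon_Z; p = 3/14 = 0.214.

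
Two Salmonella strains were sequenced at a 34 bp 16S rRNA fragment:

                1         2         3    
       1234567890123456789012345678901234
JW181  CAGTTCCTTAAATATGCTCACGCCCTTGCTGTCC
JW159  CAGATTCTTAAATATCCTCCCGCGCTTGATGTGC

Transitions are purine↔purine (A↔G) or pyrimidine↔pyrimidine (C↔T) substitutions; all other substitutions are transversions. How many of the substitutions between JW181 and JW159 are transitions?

1

Mismatches occur at site 4 (T/A, transversion), site 6 (C/T, transition), site 16 (G/C, transversion), site 20 (A/C, transversion), site 24 (C/G, transversion), site 29 (C/A, transversion), site 33 (C/G, transversion).
Of the 7 differences, 1 transition and 6 transversions, so the answer is 1.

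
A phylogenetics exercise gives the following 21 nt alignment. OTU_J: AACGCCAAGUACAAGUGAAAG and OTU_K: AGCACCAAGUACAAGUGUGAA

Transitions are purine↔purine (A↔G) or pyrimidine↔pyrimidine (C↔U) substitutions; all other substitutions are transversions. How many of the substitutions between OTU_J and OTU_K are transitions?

Differing sites — 2:A/G (Ti); 4:G/A (Ti); 18:A/U (Tv); 19:A/G (Ti); 21:G/A (Ti).
Of the 5 differences, 4 transitions and 1 transversion, so the answer is 4.

4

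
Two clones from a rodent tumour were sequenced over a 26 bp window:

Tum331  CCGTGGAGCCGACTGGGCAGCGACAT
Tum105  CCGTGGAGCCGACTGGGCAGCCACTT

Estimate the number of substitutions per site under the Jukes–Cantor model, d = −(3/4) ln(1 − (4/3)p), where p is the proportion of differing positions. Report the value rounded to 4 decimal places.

0.0812

The sequences differ at positions 22 (G/C), 25 (A/T).
p = 2/26 = 0.076923.
d = −0.75 · ln(1 − (4/3)·0.076923) = −0.75 · ln(0.897436) = −0.75 · (-0.108213) = 0.0812.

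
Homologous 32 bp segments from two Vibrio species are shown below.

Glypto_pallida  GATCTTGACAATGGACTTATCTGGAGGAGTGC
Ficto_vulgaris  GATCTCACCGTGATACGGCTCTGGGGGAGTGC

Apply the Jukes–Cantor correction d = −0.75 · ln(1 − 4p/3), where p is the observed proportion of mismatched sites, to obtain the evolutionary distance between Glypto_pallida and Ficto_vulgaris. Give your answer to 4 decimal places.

0.5199

Differing sites — 6:T/C; 7:G/A; 8:A/C; 10:A/G; 11:A/T; 12:T/G; 13:G/A; 14:G/T; 17:T/G; 18:T/G; 19:A/C; 25:A/G.
p = 12/32 = 0.375000.
d = −0.75 · ln(1 − (4/3)·0.375000) = −0.75 · ln(0.500000) = −0.75 · (-0.693147) = 0.5199.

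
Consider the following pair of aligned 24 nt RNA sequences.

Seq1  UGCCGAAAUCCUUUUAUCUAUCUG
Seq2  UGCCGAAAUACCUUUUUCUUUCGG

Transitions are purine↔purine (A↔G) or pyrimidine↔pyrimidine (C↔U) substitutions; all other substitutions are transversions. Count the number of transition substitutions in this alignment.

Differing sites — 10:C/A (Tv); 12:U/C (Ti); 16:A/U (Tv); 20:A/U (Tv); 23:U/G (Tv).
Of the 5 differences, 1 transition and 4 transversions, so the answer is 1.

1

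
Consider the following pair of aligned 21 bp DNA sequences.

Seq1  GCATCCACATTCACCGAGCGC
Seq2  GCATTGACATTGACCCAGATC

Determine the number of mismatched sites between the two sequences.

Differing sites — 5:C/T; 6:C/G; 12:C/G; 16:G/C; 19:C/A; 20:G/T.
That gives 6 mismatches out of 21 aligned sites, so the Hamming distance is 6.

6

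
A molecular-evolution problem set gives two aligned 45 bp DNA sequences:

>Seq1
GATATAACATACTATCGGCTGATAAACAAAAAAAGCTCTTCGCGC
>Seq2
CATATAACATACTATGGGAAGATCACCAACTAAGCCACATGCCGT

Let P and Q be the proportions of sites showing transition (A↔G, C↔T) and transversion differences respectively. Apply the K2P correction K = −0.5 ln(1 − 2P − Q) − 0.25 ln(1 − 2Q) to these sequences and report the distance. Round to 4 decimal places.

0.4528

The sequences differ at positions 1 (G/C, transversion), 16 (C/G, transversion), 19 (C/A, transversion), 20 (T/A, transversion), 24 (A/C, transversion), 26 (A/C, transversion), 30 (A/C, transversion), 31 (A/T, transversion), 34 (A/G, transition), 35 (G/C, transversion), 37 (T/A, transversion), 39 (T/A, transversion), 41 (C/G, transversion), 42 (G/C, transversion), 45 (C/T, transition).
Of the 15 differences, 2 transitions and 13 transversions over 45 sites: P = 2/45 = 0.044444, Q = 13/45 = 0.288889.
d = −0.5·ln(0.622223) − 0.25·ln(0.422222) = −0.5·(-0.474457) − 0.25·(-0.862224) = 0.4528.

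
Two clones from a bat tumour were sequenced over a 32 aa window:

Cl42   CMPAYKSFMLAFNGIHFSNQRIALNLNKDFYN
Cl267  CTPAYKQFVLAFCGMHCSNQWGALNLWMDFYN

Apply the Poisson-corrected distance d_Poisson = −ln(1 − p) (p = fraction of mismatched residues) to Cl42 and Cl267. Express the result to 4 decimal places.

0.3747

The sequences differ at positions 2 (M/T), 7 (S/Q), 9 (M/V), 13 (N/C), 15 (I/M), 17 (F/C), 21 (R/W), 22 (I/G), 27 (N/W), 28 (K/M).
p = 10/32 = 0.312500.
d = −ln(1 − 0.312500) = −ln(0.687500) = 0.3747.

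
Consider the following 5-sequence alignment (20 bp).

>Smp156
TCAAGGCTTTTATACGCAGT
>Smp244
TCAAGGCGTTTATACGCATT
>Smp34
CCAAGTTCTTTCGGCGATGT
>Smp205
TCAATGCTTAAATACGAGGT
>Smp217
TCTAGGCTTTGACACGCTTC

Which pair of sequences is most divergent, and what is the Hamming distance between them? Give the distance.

Pairwise Hamming distances:
  Smp156 vs Smp244: 2
  Smp156 vs Smp34: 9
  Smp156 vs Smp205: 5
  Smp156 vs Smp217: 6
  Smp244 vs Smp34: 10
  Smp244 vs Smp205: 7
  Smp244 vs Smp217: 6
  Smp34 vs Smp205: 11
  Smp34 vs Smp217: 12
  Smp205 vs Smp217: 9
The largest is 12, between Smp34 and Smp217.

12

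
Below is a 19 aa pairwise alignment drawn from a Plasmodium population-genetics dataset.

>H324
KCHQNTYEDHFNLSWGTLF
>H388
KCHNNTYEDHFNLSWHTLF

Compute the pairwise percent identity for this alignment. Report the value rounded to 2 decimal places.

The sequences differ at positions 4 (Q/N), 16 (G/H).
17 of the 19 sites match, so the percent identity is 17/19 × 100 = 89.47%.

89.47%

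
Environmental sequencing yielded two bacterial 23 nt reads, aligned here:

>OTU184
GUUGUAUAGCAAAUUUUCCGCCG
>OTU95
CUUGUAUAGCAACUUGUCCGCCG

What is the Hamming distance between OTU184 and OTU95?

3

Differing sites — 1:G/C; 13:A/C; 16:U/G.
That gives 3 mismatches out of 23 aligned sites, so the Hamming distance is 3.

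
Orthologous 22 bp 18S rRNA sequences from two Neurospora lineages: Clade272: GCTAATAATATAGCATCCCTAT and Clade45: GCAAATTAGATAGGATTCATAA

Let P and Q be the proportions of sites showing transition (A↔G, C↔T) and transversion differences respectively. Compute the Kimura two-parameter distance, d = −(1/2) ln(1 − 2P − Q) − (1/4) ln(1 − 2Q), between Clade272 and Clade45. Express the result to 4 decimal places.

0.4231

The sequences differ at positions 3 (T/A, transversion), 7 (A/T, transversion), 9 (T/G, transversion), 14 (C/G, transversion), 17 (C/T, transition), 19 (C/A, transversion), 22 (T/A, transversion).
Of the 7 differences, 1 transition and 6 transversions over 22 sites: P = 1/22 = 0.045455, Q = 6/22 = 0.272727.
d = −0.5·ln(0.636363) − 0.25·ln(0.454546) = −0.5·(-0.451986) − 0.25·(-0.788456) = 0.4231.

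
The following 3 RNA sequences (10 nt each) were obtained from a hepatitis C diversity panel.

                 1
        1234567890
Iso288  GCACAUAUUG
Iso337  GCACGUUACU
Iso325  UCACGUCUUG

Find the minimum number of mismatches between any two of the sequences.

3

Pairwise Hamming distances:
  Iso288 vs Iso337: 5
  Iso288 vs Iso325: 3
  Iso337 vs Iso325: 5
The smallest is 3, between Iso288 and Iso325.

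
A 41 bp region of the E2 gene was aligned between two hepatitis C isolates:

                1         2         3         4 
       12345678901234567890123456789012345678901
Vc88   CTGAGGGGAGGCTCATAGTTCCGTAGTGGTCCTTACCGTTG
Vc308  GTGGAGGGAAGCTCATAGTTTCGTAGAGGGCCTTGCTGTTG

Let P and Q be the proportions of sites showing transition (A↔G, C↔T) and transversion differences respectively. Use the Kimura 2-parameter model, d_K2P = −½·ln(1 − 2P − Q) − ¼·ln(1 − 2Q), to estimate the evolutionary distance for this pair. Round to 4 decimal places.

Mismatches occur at site 1 (C/G, transversion), site 4 (A/G, transition), site 5 (G/A, transition), site 10 (G/A, transition), site 21 (C/T, transition), site 27 (T/A, transversion), site 30 (T/G, transversion), site 35 (A/G, transition), site 37 (C/T, transition).
Of the 9 differences, 6 transitions and 3 transversions over 41 sites: P = 6/41 = 0.146341, Q = 3/41 = 0.073171.
d = −0.5·ln(0.634147) − 0.25·ln(0.853658) = −0.5·(-0.455474) − 0.25·(-0.158225) = 0.2673.

0.2673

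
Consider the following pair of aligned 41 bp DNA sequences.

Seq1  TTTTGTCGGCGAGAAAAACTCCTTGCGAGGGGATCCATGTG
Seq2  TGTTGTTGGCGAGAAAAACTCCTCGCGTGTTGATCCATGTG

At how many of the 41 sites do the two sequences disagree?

6

Mismatches occur at site 2 (T→G), site 7 (C→T), site 24 (T→C), site 28 (A→T), site 30 (G→T), site 31 (G→T).
That gives 6 mismatches out of 41 aligned sites, so the Hamming distance is 6.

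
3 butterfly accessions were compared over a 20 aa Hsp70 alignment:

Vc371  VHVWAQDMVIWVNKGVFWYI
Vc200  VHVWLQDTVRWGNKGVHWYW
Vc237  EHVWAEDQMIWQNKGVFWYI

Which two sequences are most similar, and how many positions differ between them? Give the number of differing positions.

Pairwise Hamming distances:
  Vc371 vs Vc200: 6
  Vc371 vs Vc237: 5
  Vc200 vs Vc237: 9
The smallest is 5, between Vc371 and Vc237.

5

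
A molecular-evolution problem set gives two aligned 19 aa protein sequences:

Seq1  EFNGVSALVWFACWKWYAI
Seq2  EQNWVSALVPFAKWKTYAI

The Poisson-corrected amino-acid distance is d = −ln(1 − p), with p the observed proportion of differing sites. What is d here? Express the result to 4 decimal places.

The sequences differ at positions 2 (F/Q), 4 (G/W), 10 (W/P), 13 (C/K), 16 (W/T).
p = 5/19 = 0.263158.
d = −ln(1 − 0.263158) = −ln(0.736842) = 0.3054.

0.3054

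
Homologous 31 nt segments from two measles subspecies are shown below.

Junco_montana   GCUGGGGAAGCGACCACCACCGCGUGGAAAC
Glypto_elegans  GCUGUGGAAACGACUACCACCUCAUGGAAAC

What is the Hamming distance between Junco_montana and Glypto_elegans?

5

Differing sites — 5:G/U; 10:G/A; 15:C/U; 22:G/U; 24:G/A.
That gives 5 mismatches out of 31 aligned sites, so the Hamming distance is 5.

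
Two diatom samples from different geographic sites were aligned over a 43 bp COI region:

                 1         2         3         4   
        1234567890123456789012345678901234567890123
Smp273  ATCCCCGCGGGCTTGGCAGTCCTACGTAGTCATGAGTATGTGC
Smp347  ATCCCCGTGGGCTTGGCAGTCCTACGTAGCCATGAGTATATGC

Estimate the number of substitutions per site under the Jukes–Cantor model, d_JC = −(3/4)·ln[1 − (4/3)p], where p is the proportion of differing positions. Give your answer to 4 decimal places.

0.0732

Mismatches occur at site 8 (C↔T), site 30 (T↔C), site 40 (G↔A).
p = 3/43 = 0.069767.
d = −0.75 · ln(1 − (4/3)·0.069767) = −0.75 · ln(0.906977) = −0.75 · (-0.097638) = 0.0732.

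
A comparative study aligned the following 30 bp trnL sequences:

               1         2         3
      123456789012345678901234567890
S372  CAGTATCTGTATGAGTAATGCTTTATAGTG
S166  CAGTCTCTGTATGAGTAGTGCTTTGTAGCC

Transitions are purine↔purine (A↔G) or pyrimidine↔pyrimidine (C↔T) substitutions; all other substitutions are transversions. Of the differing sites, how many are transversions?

2

Mismatches occur at site 5 (A/C, transversion), site 18 (A/G, transition), site 25 (A/G, transition), site 29 (T/C, transition), site 30 (G/C, transversion).
Of the 5 differences, 3 transitions and 2 transversions, so the answer is 2.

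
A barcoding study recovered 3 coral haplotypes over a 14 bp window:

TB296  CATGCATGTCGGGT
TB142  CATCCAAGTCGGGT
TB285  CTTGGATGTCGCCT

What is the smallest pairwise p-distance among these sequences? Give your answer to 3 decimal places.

Pairwise Hamming distances:
  TB296 vs TB142: 2
  TB296 vs TB285: 4
  TB142 vs TB285: 6
The smallest is 2 mismatches, between TB296 and TB142; p = 2/14 = 0.143.

0.143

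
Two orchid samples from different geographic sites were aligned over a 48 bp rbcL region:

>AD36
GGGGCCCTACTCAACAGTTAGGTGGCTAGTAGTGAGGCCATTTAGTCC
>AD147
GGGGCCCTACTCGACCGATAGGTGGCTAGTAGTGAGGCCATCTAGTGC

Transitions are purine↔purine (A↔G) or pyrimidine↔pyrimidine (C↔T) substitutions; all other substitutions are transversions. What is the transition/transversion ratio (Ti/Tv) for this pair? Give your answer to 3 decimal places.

0.667

Mismatches occur at site 13 (A↔G, transition), site 16 (A↔C, transversion), site 18 (T↔A, transversion), site 42 (T↔C, transition), site 47 (C↔G, transversion).
Of the 5 differences, 2 transitions and 3 transversions, so Ti/Tv = 2/3 = 0.667.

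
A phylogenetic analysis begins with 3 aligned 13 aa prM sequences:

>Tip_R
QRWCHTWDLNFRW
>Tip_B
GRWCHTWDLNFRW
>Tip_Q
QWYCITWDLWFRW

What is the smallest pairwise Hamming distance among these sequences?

1

Pairwise Hamming distances:
  Tip_R vs Tip_B: 1
  Tip_R vs Tip_Q: 4
  Tip_B vs Tip_Q: 5
The smallest is 1, between Tip_R and Tip_B.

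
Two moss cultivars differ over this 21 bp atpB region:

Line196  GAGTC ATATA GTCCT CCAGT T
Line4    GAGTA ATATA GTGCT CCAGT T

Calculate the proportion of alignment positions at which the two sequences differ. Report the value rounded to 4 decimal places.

0.0952

Mismatches occur at site 5 (C↔A), site 13 (C↔G).
There are 2 differences over 21 sites, so p = 2/21 = 0.0952.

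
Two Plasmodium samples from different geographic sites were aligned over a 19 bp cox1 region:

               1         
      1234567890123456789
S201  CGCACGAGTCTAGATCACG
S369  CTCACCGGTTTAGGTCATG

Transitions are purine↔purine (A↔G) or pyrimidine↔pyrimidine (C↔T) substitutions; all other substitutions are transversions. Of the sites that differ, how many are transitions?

4

Differing sites — 2:G/T (Tv); 6:G/C (Tv); 7:A/G (Ti); 10:C/T (Ti); 14:A/G (Ti); 18:C/T (Ti).
Of the 6 differences, 4 transitions and 2 transversions, so the answer is 4.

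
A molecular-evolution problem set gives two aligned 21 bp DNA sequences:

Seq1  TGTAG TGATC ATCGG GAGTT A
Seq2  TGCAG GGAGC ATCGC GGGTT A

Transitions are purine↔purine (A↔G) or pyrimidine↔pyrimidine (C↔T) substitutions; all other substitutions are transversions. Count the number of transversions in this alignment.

The sequences differ at positions 3 (T/C, transition), 6 (T/G, transversion), 9 (T/G, transversion), 15 (G/C, transversion), 17 (A/G, transition).
Of the 5 differences, 2 transitions and 3 transversions, so the answer is 3.

3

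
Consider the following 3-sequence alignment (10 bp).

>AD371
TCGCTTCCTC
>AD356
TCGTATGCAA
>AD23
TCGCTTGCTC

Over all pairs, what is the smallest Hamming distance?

Pairwise Hamming distances:
  AD371 vs AD356: 5
  AD371 vs AD23: 1
  AD356 vs AD23: 4
The smallest is 1, between AD371 and AD23.

1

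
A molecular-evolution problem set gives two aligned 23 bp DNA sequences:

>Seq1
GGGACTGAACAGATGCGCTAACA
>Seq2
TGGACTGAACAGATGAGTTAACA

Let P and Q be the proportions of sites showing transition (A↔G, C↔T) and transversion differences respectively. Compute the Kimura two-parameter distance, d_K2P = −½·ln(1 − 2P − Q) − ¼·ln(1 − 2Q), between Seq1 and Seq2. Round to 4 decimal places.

The sequences differ at positions 1 (G/T, transversion), 16 (C/A, transversion), 18 (C/T, transition).
Of the 3 differences, 1 transition and 2 transversions over 23 sites: P = 1/23 = 0.043478, Q = 2/23 = 0.086957.
d = −0.5·ln(0.826087) − 0.25·ln(0.826086) = −0.5·(-0.191055) − 0.25·(-0.191056) = 0.1433.

0.1433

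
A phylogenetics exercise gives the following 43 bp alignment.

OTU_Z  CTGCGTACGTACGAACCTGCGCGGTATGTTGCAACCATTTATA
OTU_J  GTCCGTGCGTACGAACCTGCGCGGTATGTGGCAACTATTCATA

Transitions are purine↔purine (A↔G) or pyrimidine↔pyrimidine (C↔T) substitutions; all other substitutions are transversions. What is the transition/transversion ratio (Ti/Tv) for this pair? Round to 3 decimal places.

1.000

Differing sites — 1:C/G (Tv); 3:G/C (Tv); 7:A/G (Ti); 30:T/G (Tv); 36:C/T (Ti); 40:T/C (Ti).
Of the 6 differences, 3 transitions and 3 transversions, so Ti/Tv = 3/3 = 1.000.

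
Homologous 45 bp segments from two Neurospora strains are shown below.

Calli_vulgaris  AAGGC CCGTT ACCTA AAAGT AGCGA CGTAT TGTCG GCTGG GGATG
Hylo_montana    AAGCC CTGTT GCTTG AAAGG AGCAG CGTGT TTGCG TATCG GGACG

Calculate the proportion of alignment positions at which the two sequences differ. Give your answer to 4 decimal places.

0.3333

The sequences differ at positions 4 (G/C), 7 (C/T), 11 (A/G), 13 (C/T), 15 (A/G), 20 (T/G), 24 (G/A), 25 (A/G), 29 (A/G), 32 (G/T), 33 (T/G), 36 (G/T), 37 (C/A), 39 (G/C), 44 (T/C).
There are 15 differences over 45 sites, so p = 15/45 = 0.3333.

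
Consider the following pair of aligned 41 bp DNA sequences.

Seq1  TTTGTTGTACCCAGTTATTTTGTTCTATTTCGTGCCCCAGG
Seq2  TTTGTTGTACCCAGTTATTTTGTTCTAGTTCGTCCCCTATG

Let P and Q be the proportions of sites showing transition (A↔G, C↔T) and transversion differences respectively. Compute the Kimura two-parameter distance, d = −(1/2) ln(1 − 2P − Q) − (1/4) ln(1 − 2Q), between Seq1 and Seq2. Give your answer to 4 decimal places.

Differing sites — 28:T/G (Tv); 34:G/C (Tv); 38:C/T (Ti); 40:G/T (Tv).
Of the 4 differences, 1 transition and 3 transversions over 41 sites: P = 1/41 = 0.024390, Q = 3/41 = 0.073171.
d = −0.5·ln(0.878049) − 0.25·ln(0.853658) = −0.5·(-0.130053) − 0.25·(-0.158225) = 0.1046.

0.1046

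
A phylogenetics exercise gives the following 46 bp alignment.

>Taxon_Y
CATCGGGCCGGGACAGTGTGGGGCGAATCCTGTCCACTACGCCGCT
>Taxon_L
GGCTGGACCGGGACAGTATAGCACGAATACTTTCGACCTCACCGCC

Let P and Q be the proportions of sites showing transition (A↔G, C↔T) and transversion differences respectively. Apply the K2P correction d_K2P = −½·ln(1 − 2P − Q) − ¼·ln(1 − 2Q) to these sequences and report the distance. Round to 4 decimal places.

The sequences differ at positions 1 (C/G, transversion), 2 (A/G, transition), 3 (T/C, transition), 4 (C/T, transition), 7 (G/A, transition), 18 (G/A, transition), 20 (G/A, transition), 22 (G/C, transversion), 23 (G/A, transition), 29 (C/A, transversion), 32 (G/T, transversion), 35 (C/G, transversion), 38 (T/C, transition), 39 (A/T, transversion), 41 (G/A, transition), 46 (T/C, transition).
Of the 16 differences, 10 transitions and 6 transversions over 46 sites: P = 10/46 = 0.217391, Q = 6/46 = 0.130435.
d = −0.5·ln(0.434783) − 0.25·ln(0.739130) = −0.5·(-0.832908) − 0.25·(-0.302281) = 0.4920.

0.4920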